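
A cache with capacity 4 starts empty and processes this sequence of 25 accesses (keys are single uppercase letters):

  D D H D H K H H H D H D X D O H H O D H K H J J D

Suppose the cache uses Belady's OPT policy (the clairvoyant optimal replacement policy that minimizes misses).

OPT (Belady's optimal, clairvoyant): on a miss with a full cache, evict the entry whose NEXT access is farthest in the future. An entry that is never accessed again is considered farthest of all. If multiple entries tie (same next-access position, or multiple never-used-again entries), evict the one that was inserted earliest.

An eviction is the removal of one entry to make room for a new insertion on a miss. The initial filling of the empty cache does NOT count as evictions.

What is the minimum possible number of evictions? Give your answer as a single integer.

Answer: 2

Derivation:
OPT (Belady) simulation (capacity=4):
  1. access D: MISS. Cache: [D]
  2. access D: HIT. Next use of D: step 4. Cache: [D]
  3. access H: MISS. Cache: [D H]
  4. access D: HIT. Next use of D: step 10. Cache: [D H]
  5. access H: HIT. Next use of H: step 7. Cache: [D H]
  6. access K: MISS. Cache: [D H K]
  7. access H: HIT. Next use of H: step 8. Cache: [D H K]
  8. access H: HIT. Next use of H: step 9. Cache: [D H K]
  9. access H: HIT. Next use of H: step 11. Cache: [D H K]
  10. access D: HIT. Next use of D: step 12. Cache: [D H K]
  11. access H: HIT. Next use of H: step 16. Cache: [D H K]
  12. access D: HIT. Next use of D: step 14. Cache: [D H K]
  13. access X: MISS. Cache: [D H K X]
  14. access D: HIT. Next use of D: step 19. Cache: [D H K X]
  15. access O: MISS, evict X (next use: never). Cache: [D H K O]
  16. access H: HIT. Next use of H: step 17. Cache: [D H K O]
  17. access H: HIT. Next use of H: step 20. Cache: [D H K O]
  18. access O: HIT. Next use of O: never. Cache: [D H K O]
  19. access D: HIT. Next use of D: step 25. Cache: [D H K O]
  20. access H: HIT. Next use of H: step 22. Cache: [D H K O]
  21. access K: HIT. Next use of K: never. Cache: [D H K O]
  22. access H: HIT. Next use of H: never. Cache: [D H K O]
  23. access J: MISS, evict H (next use: never). Cache: [D K O J]
  24. access J: HIT. Next use of J: never. Cache: [D K O J]
  25. access D: HIT. Next use of D: never. Cache: [D K O J]
Total: 19 hits, 6 misses, 2 evictions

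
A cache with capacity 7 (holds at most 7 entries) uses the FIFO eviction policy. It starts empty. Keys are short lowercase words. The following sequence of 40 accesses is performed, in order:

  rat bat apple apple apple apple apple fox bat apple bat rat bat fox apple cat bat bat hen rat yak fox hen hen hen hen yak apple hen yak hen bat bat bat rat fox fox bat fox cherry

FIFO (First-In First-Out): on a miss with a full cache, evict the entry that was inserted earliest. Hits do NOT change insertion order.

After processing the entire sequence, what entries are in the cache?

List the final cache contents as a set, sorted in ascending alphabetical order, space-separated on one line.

FIFO simulation (capacity=7):
  1. access rat: MISS. Cache (old->new): [rat]
  2. access bat: MISS. Cache (old->new): [rat bat]
  3. access apple: MISS. Cache (old->new): [rat bat apple]
  4. access apple: HIT. Cache (old->new): [rat bat apple]
  5. access apple: HIT. Cache (old->new): [rat bat apple]
  6. access apple: HIT. Cache (old->new): [rat bat apple]
  7. access apple: HIT. Cache (old->new): [rat bat apple]
  8. access fox: MISS. Cache (old->new): [rat bat apple fox]
  9. access bat: HIT. Cache (old->new): [rat bat apple fox]
  10. access apple: HIT. Cache (old->new): [rat bat apple fox]
  11. access bat: HIT. Cache (old->new): [rat bat apple fox]
  12. access rat: HIT. Cache (old->new): [rat bat apple fox]
  13. access bat: HIT. Cache (old->new): [rat bat apple fox]
  14. access fox: HIT. Cache (old->new): [rat bat apple fox]
  15. access apple: HIT. Cache (old->new): [rat bat apple fox]
  16. access cat: MISS. Cache (old->new): [rat bat apple fox cat]
  17. access bat: HIT. Cache (old->new): [rat bat apple fox cat]
  18. access bat: HIT. Cache (old->new): [rat bat apple fox cat]
  19. access hen: MISS. Cache (old->new): [rat bat apple fox cat hen]
  20. access rat: HIT. Cache (old->new): [rat bat apple fox cat hen]
  21. access yak: MISS. Cache (old->new): [rat bat apple fox cat hen yak]
  22. access fox: HIT. Cache (old->new): [rat bat apple fox cat hen yak]
  23. access hen: HIT. Cache (old->new): [rat bat apple fox cat hen yak]
  24. access hen: HIT. Cache (old->new): [rat bat apple fox cat hen yak]
  25. access hen: HIT. Cache (old->new): [rat bat apple fox cat hen yak]
  26. access hen: HIT. Cache (old->new): [rat bat apple fox cat hen yak]
  27. access yak: HIT. Cache (old->new): [rat bat apple fox cat hen yak]
  28. access apple: HIT. Cache (old->new): [rat bat apple fox cat hen yak]
  29. access hen: HIT. Cache (old->new): [rat bat apple fox cat hen yak]
  30. access yak: HIT. Cache (old->new): [rat bat apple fox cat hen yak]
  31. access hen: HIT. Cache (old->new): [rat bat apple fox cat hen yak]
  32. access bat: HIT. Cache (old->new): [rat bat apple fox cat hen yak]
  33. access bat: HIT. Cache (old->new): [rat bat apple fox cat hen yak]
  34. access bat: HIT. Cache (old->new): [rat bat apple fox cat hen yak]
  35. access rat: HIT. Cache (old->new): [rat bat apple fox cat hen yak]
  36. access fox: HIT. Cache (old->new): [rat bat apple fox cat hen yak]
  37. access fox: HIT. Cache (old->new): [rat bat apple fox cat hen yak]
  38. access bat: HIT. Cache (old->new): [rat bat apple fox cat hen yak]
  39. access fox: HIT. Cache (old->new): [rat bat apple fox cat hen yak]
  40. access cherry: MISS, evict rat. Cache (old->new): [bat apple fox cat hen yak cherry]
Total: 32 hits, 8 misses, 1 evictions

Answer: apple bat cat cherry fox hen yak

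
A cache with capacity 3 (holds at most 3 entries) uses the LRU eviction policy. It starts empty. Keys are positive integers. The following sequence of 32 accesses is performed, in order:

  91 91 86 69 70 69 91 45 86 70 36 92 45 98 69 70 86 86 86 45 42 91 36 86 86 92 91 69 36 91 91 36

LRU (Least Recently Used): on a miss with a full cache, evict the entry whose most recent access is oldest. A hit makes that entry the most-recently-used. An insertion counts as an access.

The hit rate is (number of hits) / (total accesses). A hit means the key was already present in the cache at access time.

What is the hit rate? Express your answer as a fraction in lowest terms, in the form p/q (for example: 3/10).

Answer: 1/4

Derivation:
LRU simulation (capacity=3):
  1. access 91: MISS. Cache (LRU->MRU): [91]
  2. access 91: HIT. Cache (LRU->MRU): [91]
  3. access 86: MISS. Cache (LRU->MRU): [91 86]
  4. access 69: MISS. Cache (LRU->MRU): [91 86 69]
  5. access 70: MISS, evict 91. Cache (LRU->MRU): [86 69 70]
  6. access 69: HIT. Cache (LRU->MRU): [86 70 69]
  7. access 91: MISS, evict 86. Cache (LRU->MRU): [70 69 91]
  8. access 45: MISS, evict 70. Cache (LRU->MRU): [69 91 45]
  9. access 86: MISS, evict 69. Cache (LRU->MRU): [91 45 86]
  10. access 70: MISS, evict 91. Cache (LRU->MRU): [45 86 70]
  11. access 36: MISS, evict 45. Cache (LRU->MRU): [86 70 36]
  12. access 92: MISS, evict 86. Cache (LRU->MRU): [70 36 92]
  13. access 45: MISS, evict 70. Cache (LRU->MRU): [36 92 45]
  14. access 98: MISS, evict 36. Cache (LRU->MRU): [92 45 98]
  15. access 69: MISS, evict 92. Cache (LRU->MRU): [45 98 69]
  16. access 70: MISS, evict 45. Cache (LRU->MRU): [98 69 70]
  17. access 86: MISS, evict 98. Cache (LRU->MRU): [69 70 86]
  18. access 86: HIT. Cache (LRU->MRU): [69 70 86]
  19. access 86: HIT. Cache (LRU->MRU): [69 70 86]
  20. access 45: MISS, evict 69. Cache (LRU->MRU): [70 86 45]
  21. access 42: MISS, evict 70. Cache (LRU->MRU): [86 45 42]
  22. access 91: MISS, evict 86. Cache (LRU->MRU): [45 42 91]
  23. access 36: MISS, evict 45. Cache (LRU->MRU): [42 91 36]
  24. access 86: MISS, evict 42. Cache (LRU->MRU): [91 36 86]
  25. access 86: HIT. Cache (LRU->MRU): [91 36 86]
  26. access 92: MISS, evict 91. Cache (LRU->MRU): [36 86 92]
  27. access 91: MISS, evict 36. Cache (LRU->MRU): [86 92 91]
  28. access 69: MISS, evict 86. Cache (LRU->MRU): [92 91 69]
  29. access 36: MISS, evict 92. Cache (LRU->MRU): [91 69 36]
  30. access 91: HIT. Cache (LRU->MRU): [69 36 91]
  31. access 91: HIT. Cache (LRU->MRU): [69 36 91]
  32. access 36: HIT. Cache (LRU->MRU): [69 91 36]
Total: 8 hits, 24 misses, 21 evictions

Hit rate = 8/32 = 1/4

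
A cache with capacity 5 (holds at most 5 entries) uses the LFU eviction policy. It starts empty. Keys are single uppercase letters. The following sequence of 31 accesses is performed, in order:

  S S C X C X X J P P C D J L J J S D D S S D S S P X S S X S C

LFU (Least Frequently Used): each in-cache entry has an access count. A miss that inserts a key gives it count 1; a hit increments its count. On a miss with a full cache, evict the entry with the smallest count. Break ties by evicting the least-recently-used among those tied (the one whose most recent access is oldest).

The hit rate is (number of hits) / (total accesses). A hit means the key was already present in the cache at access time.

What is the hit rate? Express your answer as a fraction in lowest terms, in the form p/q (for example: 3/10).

LFU simulation (capacity=5):
  1. access S: MISS. Cache: [S(c=1)]
  2. access S: HIT, count now 2. Cache: [S(c=2)]
  3. access C: MISS. Cache: [C(c=1) S(c=2)]
  4. access X: MISS. Cache: [C(c=1) X(c=1) S(c=2)]
  5. access C: HIT, count now 2. Cache: [X(c=1) S(c=2) C(c=2)]
  6. access X: HIT, count now 2. Cache: [S(c=2) C(c=2) X(c=2)]
  7. access X: HIT, count now 3. Cache: [S(c=2) C(c=2) X(c=3)]
  8. access J: MISS. Cache: [J(c=1) S(c=2) C(c=2) X(c=3)]
  9. access P: MISS. Cache: [J(c=1) P(c=1) S(c=2) C(c=2) X(c=3)]
  10. access P: HIT, count now 2. Cache: [J(c=1) S(c=2) C(c=2) P(c=2) X(c=3)]
  11. access C: HIT, count now 3. Cache: [J(c=1) S(c=2) P(c=2) X(c=3) C(c=3)]
  12. access D: MISS, evict J(c=1). Cache: [D(c=1) S(c=2) P(c=2) X(c=3) C(c=3)]
  13. access J: MISS, evict D(c=1). Cache: [J(c=1) S(c=2) P(c=2) X(c=3) C(c=3)]
  14. access L: MISS, evict J(c=1). Cache: [L(c=1) S(c=2) P(c=2) X(c=3) C(c=3)]
  15. access J: MISS, evict L(c=1). Cache: [J(c=1) S(c=2) P(c=2) X(c=3) C(c=3)]
  16. access J: HIT, count now 2. Cache: [S(c=2) P(c=2) J(c=2) X(c=3) C(c=3)]
  17. access S: HIT, count now 3. Cache: [P(c=2) J(c=2) X(c=3) C(c=3) S(c=3)]
  18. access D: MISS, evict P(c=2). Cache: [D(c=1) J(c=2) X(c=3) C(c=3) S(c=3)]
  19. access D: HIT, count now 2. Cache: [J(c=2) D(c=2) X(c=3) C(c=3) S(c=3)]
  20. access S: HIT, count now 4. Cache: [J(c=2) D(c=2) X(c=3) C(c=3) S(c=4)]
  21. access S: HIT, count now 5. Cache: [J(c=2) D(c=2) X(c=3) C(c=3) S(c=5)]
  22. access D: HIT, count now 3. Cache: [J(c=2) X(c=3) C(c=3) D(c=3) S(c=5)]
  23. access S: HIT, count now 6. Cache: [J(c=2) X(c=3) C(c=3) D(c=3) S(c=6)]
  24. access S: HIT, count now 7. Cache: [J(c=2) X(c=3) C(c=3) D(c=3) S(c=7)]
  25. access P: MISS, evict J(c=2). Cache: [P(c=1) X(c=3) C(c=3) D(c=3) S(c=7)]
  26. access X: HIT, count now 4. Cache: [P(c=1) C(c=3) D(c=3) X(c=4) S(c=7)]
  27. access S: HIT, count now 8. Cache: [P(c=1) C(c=3) D(c=3) X(c=4) S(c=8)]
  28. access S: HIT, count now 9. Cache: [P(c=1) C(c=3) D(c=3) X(c=4) S(c=9)]
  29. access X: HIT, count now 5. Cache: [P(c=1) C(c=3) D(c=3) X(c=5) S(c=9)]
  30. access S: HIT, count now 10. Cache: [P(c=1) C(c=3) D(c=3) X(c=5) S(c=10)]
  31. access C: HIT, count now 4. Cache: [P(c=1) D(c=3) C(c=4) X(c=5) S(c=10)]
Total: 20 hits, 11 misses, 6 evictions

Hit rate = 20/31

Answer: 20/31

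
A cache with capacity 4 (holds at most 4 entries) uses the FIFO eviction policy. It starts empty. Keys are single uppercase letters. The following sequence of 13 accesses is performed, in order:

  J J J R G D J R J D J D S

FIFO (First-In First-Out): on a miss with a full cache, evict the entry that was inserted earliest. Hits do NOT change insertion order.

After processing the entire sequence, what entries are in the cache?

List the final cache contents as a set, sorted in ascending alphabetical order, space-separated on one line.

FIFO simulation (capacity=4):
  1. access J: MISS. Cache (old->new): [J]
  2. access J: HIT. Cache (old->new): [J]
  3. access J: HIT. Cache (old->new): [J]
  4. access R: MISS. Cache (old->new): [J R]
  5. access G: MISS. Cache (old->new): [J R G]
  6. access D: MISS. Cache (old->new): [J R G D]
  7. access J: HIT. Cache (old->new): [J R G D]
  8. access R: HIT. Cache (old->new): [J R G D]
  9. access J: HIT. Cache (old->new): [J R G D]
  10. access D: HIT. Cache (old->new): [J R G D]
  11. access J: HIT. Cache (old->new): [J R G D]
  12. access D: HIT. Cache (old->new): [J R G D]
  13. access S: MISS, evict J. Cache (old->new): [R G D S]
Total: 8 hits, 5 misses, 1 evictions

Answer: D G R S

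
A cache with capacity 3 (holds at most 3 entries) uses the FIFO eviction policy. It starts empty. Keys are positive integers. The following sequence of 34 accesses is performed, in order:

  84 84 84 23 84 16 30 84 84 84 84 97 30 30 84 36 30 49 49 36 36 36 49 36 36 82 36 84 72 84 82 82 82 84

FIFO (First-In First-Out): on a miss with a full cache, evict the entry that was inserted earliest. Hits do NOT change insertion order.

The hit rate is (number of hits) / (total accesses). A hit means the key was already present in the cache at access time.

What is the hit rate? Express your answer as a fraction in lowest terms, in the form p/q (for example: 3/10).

FIFO simulation (capacity=3):
  1. access 84: MISS. Cache (old->new): [84]
  2. access 84: HIT. Cache (old->new): [84]
  3. access 84: HIT. Cache (old->new): [84]
  4. access 23: MISS. Cache (old->new): [84 23]
  5. access 84: HIT. Cache (old->new): [84 23]
  6. access 16: MISS. Cache (old->new): [84 23 16]
  7. access 30: MISS, evict 84. Cache (old->new): [23 16 30]
  8. access 84: MISS, evict 23. Cache (old->new): [16 30 84]
  9. access 84: HIT. Cache (old->new): [16 30 84]
  10. access 84: HIT. Cache (old->new): [16 30 84]
  11. access 84: HIT. Cache (old->new): [16 30 84]
  12. access 97: MISS, evict 16. Cache (old->new): [30 84 97]
  13. access 30: HIT. Cache (old->new): [30 84 97]
  14. access 30: HIT. Cache (old->new): [30 84 97]
  15. access 84: HIT. Cache (old->new): [30 84 97]
  16. access 36: MISS, evict 30. Cache (old->new): [84 97 36]
  17. access 30: MISS, evict 84. Cache (old->new): [97 36 30]
  18. access 49: MISS, evict 97. Cache (old->new): [36 30 49]
  19. access 49: HIT. Cache (old->new): [36 30 49]
  20. access 36: HIT. Cache (old->new): [36 30 49]
  21. access 36: HIT. Cache (old->new): [36 30 49]
  22. access 36: HIT. Cache (old->new): [36 30 49]
  23. access 49: HIT. Cache (old->new): [36 30 49]
  24. access 36: HIT. Cache (old->new): [36 30 49]
  25. access 36: HIT. Cache (old->new): [36 30 49]
  26. access 82: MISS, evict 36. Cache (old->new): [30 49 82]
  27. access 36: MISS, evict 30. Cache (old->new): [49 82 36]
  28. access 84: MISS, evict 49. Cache (old->new): [82 36 84]
  29. access 72: MISS, evict 82. Cache (old->new): [36 84 72]
  30. access 84: HIT. Cache (old->new): [36 84 72]
  31. access 82: MISS, evict 36. Cache (old->new): [84 72 82]
  32. access 82: HIT. Cache (old->new): [84 72 82]
  33. access 82: HIT. Cache (old->new): [84 72 82]
  34. access 84: HIT. Cache (old->new): [84 72 82]
Total: 20 hits, 14 misses, 11 evictions

Hit rate = 20/34 = 10/17

Answer: 10/17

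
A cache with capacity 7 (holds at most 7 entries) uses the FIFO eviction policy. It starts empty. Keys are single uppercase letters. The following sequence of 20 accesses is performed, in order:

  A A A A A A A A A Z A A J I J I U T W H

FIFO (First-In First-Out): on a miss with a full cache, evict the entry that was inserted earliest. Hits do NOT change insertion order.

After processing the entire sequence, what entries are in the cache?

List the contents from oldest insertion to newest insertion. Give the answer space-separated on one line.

Answer: Z J I U T W H

Derivation:
FIFO simulation (capacity=7):
  1. access A: MISS. Cache (old->new): [A]
  2. access A: HIT. Cache (old->new): [A]
  3. access A: HIT. Cache (old->new): [A]
  4. access A: HIT. Cache (old->new): [A]
  5. access A: HIT. Cache (old->new): [A]
  6. access A: HIT. Cache (old->new): [A]
  7. access A: HIT. Cache (old->new): [A]
  8. access A: HIT. Cache (old->new): [A]
  9. access A: HIT. Cache (old->new): [A]
  10. access Z: MISS. Cache (old->new): [A Z]
  11. access A: HIT. Cache (old->new): [A Z]
  12. access A: HIT. Cache (old->new): [A Z]
  13. access J: MISS. Cache (old->new): [A Z J]
  14. access I: MISS. Cache (old->new): [A Z J I]
  15. access J: HIT. Cache (old->new): [A Z J I]
  16. access I: HIT. Cache (old->new): [A Z J I]
  17. access U: MISS. Cache (old->new): [A Z J I U]
  18. access T: MISS. Cache (old->new): [A Z J I U T]
  19. access W: MISS. Cache (old->new): [A Z J I U T W]
  20. access H: MISS, evict A. Cache (old->new): [Z J I U T W H]
Total: 12 hits, 8 misses, 1 evictions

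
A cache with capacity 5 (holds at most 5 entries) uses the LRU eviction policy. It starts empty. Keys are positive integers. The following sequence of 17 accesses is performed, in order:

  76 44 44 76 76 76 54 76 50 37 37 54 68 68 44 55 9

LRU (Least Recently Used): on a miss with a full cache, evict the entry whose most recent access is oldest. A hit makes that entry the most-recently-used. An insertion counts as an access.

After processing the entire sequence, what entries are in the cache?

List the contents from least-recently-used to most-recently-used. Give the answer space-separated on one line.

Answer: 54 68 44 55 9

Derivation:
LRU simulation (capacity=5):
  1. access 76: MISS. Cache (LRU->MRU): [76]
  2. access 44: MISS. Cache (LRU->MRU): [76 44]
  3. access 44: HIT. Cache (LRU->MRU): [76 44]
  4. access 76: HIT. Cache (LRU->MRU): [44 76]
  5. access 76: HIT. Cache (LRU->MRU): [44 76]
  6. access 76: HIT. Cache (LRU->MRU): [44 76]
  7. access 54: MISS. Cache (LRU->MRU): [44 76 54]
  8. access 76: HIT. Cache (LRU->MRU): [44 54 76]
  9. access 50: MISS. Cache (LRU->MRU): [44 54 76 50]
  10. access 37: MISS. Cache (LRU->MRU): [44 54 76 50 37]
  11. access 37: HIT. Cache (LRU->MRU): [44 54 76 50 37]
  12. access 54: HIT. Cache (LRU->MRU): [44 76 50 37 54]
  13. access 68: MISS, evict 44. Cache (LRU->MRU): [76 50 37 54 68]
  14. access 68: HIT. Cache (LRU->MRU): [76 50 37 54 68]
  15. access 44: MISS, evict 76. Cache (LRU->MRU): [50 37 54 68 44]
  16. access 55: MISS, evict 50. Cache (LRU->MRU): [37 54 68 44 55]
  17. access 9: MISS, evict 37. Cache (LRU->MRU): [54 68 44 55 9]
Total: 8 hits, 9 misses, 4 evictions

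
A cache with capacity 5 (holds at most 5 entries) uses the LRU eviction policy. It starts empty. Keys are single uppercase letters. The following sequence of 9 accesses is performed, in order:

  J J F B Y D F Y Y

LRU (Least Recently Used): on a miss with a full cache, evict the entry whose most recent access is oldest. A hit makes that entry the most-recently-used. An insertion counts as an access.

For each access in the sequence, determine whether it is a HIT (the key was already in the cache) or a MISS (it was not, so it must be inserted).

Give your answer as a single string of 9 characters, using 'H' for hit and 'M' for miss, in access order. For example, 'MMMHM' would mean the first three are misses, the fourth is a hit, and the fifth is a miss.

LRU simulation (capacity=5):
  1. access J: MISS. Cache (LRU->MRU): [J]
  2. access J: HIT. Cache (LRU->MRU): [J]
  3. access F: MISS. Cache (LRU->MRU): [J F]
  4. access B: MISS. Cache (LRU->MRU): [J F B]
  5. access Y: MISS. Cache (LRU->MRU): [J F B Y]
  6. access D: MISS. Cache (LRU->MRU): [J F B Y D]
  7. access F: HIT. Cache (LRU->MRU): [J B Y D F]
  8. access Y: HIT. Cache (LRU->MRU): [J B D F Y]
  9. access Y: HIT. Cache (LRU->MRU): [J B D F Y]
Total: 4 hits, 5 misses, 0 evictions

Answer: MHMMMMHHH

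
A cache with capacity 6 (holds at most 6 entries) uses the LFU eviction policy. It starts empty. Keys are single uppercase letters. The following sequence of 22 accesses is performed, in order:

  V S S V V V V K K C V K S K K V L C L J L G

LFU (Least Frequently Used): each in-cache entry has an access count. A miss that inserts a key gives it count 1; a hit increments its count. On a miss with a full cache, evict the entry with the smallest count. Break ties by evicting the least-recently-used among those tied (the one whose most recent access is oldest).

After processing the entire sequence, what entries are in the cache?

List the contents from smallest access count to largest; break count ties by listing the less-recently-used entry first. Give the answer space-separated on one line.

Answer: G C S L K V

Derivation:
LFU simulation (capacity=6):
  1. access V: MISS. Cache: [V(c=1)]
  2. access S: MISS. Cache: [V(c=1) S(c=1)]
  3. access S: HIT, count now 2. Cache: [V(c=1) S(c=2)]
  4. access V: HIT, count now 2. Cache: [S(c=2) V(c=2)]
  5. access V: HIT, count now 3. Cache: [S(c=2) V(c=3)]
  6. access V: HIT, count now 4. Cache: [S(c=2) V(c=4)]
  7. access V: HIT, count now 5. Cache: [S(c=2) V(c=5)]
  8. access K: MISS. Cache: [K(c=1) S(c=2) V(c=5)]
  9. access K: HIT, count now 2. Cache: [S(c=2) K(c=2) V(c=5)]
  10. access C: MISS. Cache: [C(c=1) S(c=2) K(c=2) V(c=5)]
  11. access V: HIT, count now 6. Cache: [C(c=1) S(c=2) K(c=2) V(c=6)]
  12. access K: HIT, count now 3. Cache: [C(c=1) S(c=2) K(c=3) V(c=6)]
  13. access S: HIT, count now 3. Cache: [C(c=1) K(c=3) S(c=3) V(c=6)]
  14. access K: HIT, count now 4. Cache: [C(c=1) S(c=3) K(c=4) V(c=6)]
  15. access K: HIT, count now 5. Cache: [C(c=1) S(c=3) K(c=5) V(c=6)]
  16. access V: HIT, count now 7. Cache: [C(c=1) S(c=3) K(c=5) V(c=7)]
  17. access L: MISS. Cache: [C(c=1) L(c=1) S(c=3) K(c=5) V(c=7)]
  18. access C: HIT, count now 2. Cache: [L(c=1) C(c=2) S(c=3) K(c=5) V(c=7)]
  19. access L: HIT, count now 2. Cache: [C(c=2) L(c=2) S(c=3) K(c=5) V(c=7)]
  20. access J: MISS. Cache: [J(c=1) C(c=2) L(c=2) S(c=3) K(c=5) V(c=7)]
  21. access L: HIT, count now 3. Cache: [J(c=1) C(c=2) S(c=3) L(c=3) K(c=5) V(c=7)]
  22. access G: MISS, evict J(c=1). Cache: [G(c=1) C(c=2) S(c=3) L(c=3) K(c=5) V(c=7)]
Total: 15 hits, 7 misses, 1 evictions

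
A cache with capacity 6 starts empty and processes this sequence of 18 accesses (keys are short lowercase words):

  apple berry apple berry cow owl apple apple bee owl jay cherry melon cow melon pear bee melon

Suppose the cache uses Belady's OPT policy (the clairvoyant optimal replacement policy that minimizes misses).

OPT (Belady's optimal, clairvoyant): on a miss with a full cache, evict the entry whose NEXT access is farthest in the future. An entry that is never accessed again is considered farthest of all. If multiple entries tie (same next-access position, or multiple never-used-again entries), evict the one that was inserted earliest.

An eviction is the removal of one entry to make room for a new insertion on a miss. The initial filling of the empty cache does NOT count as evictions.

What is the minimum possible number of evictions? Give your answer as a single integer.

OPT (Belady) simulation (capacity=6):
  1. access apple: MISS. Cache: [apple]
  2. access berry: MISS. Cache: [apple berry]
  3. access apple: HIT. Next use of apple: step 7. Cache: [apple berry]
  4. access berry: HIT. Next use of berry: never. Cache: [apple berry]
  5. access cow: MISS. Cache: [apple berry cow]
  6. access owl: MISS. Cache: [apple berry cow owl]
  7. access apple: HIT. Next use of apple: step 8. Cache: [apple berry cow owl]
  8. access apple: HIT. Next use of apple: never. Cache: [apple berry cow owl]
  9. access bee: MISS. Cache: [apple berry cow owl bee]
  10. access owl: HIT. Next use of owl: never. Cache: [apple berry cow owl bee]
  11. access jay: MISS. Cache: [apple berry cow owl bee jay]
  12. access cherry: MISS, evict apple (next use: never). Cache: [berry cow owl bee jay cherry]
  13. access melon: MISS, evict berry (next use: never). Cache: [cow owl bee jay cherry melon]
  14. access cow: HIT. Next use of cow: never. Cache: [cow owl bee jay cherry melon]
  15. access melon: HIT. Next use of melon: step 18. Cache: [cow owl bee jay cherry melon]
  16. access pear: MISS, evict cow (next use: never). Cache: [owl bee jay cherry melon pear]
  17. access bee: HIT. Next use of bee: never. Cache: [owl bee jay cherry melon pear]
  18. access melon: HIT. Next use of melon: never. Cache: [owl bee jay cherry melon pear]
Total: 9 hits, 9 misses, 3 evictions

Answer: 3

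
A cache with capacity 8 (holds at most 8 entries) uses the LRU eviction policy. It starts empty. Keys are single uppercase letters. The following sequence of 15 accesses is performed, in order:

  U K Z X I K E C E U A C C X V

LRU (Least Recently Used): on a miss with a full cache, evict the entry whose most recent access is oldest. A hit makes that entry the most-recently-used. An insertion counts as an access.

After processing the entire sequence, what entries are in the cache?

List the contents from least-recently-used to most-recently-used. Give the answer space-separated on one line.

LRU simulation (capacity=8):
  1. access U: MISS. Cache (LRU->MRU): [U]
  2. access K: MISS. Cache (LRU->MRU): [U K]
  3. access Z: MISS. Cache (LRU->MRU): [U K Z]
  4. access X: MISS. Cache (LRU->MRU): [U K Z X]
  5. access I: MISS. Cache (LRU->MRU): [U K Z X I]
  6. access K: HIT. Cache (LRU->MRU): [U Z X I K]
  7. access E: MISS. Cache (LRU->MRU): [U Z X I K E]
  8. access C: MISS. Cache (LRU->MRU): [U Z X I K E C]
  9. access E: HIT. Cache (LRU->MRU): [U Z X I K C E]
  10. access U: HIT. Cache (LRU->MRU): [Z X I K C E U]
  11. access A: MISS. Cache (LRU->MRU): [Z X I K C E U A]
  12. access C: HIT. Cache (LRU->MRU): [Z X I K E U A C]
  13. access C: HIT. Cache (LRU->MRU): [Z X I K E U A C]
  14. access X: HIT. Cache (LRU->MRU): [Z I K E U A C X]
  15. access V: MISS, evict Z. Cache (LRU->MRU): [I K E U A C X V]
Total: 6 hits, 9 misses, 1 evictions

Answer: I K E U A C X V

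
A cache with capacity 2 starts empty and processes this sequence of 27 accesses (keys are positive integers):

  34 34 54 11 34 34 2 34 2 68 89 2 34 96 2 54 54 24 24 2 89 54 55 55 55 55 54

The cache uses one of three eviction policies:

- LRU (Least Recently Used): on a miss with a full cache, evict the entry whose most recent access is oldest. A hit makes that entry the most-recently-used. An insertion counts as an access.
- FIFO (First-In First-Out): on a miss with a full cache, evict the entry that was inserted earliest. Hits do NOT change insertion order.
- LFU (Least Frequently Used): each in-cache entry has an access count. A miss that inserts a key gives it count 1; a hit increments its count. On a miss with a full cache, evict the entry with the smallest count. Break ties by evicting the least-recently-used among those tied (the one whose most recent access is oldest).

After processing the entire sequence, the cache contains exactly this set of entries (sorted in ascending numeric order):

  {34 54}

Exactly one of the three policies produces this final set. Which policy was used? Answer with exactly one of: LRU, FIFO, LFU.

Simulating under each policy and comparing final sets:
  LRU: final set = {54 55} -> differs
  FIFO: final set = {54 55} -> differs
  LFU: final set = {34 54} -> MATCHES target
Only LFU produces the target set.

Answer: LFU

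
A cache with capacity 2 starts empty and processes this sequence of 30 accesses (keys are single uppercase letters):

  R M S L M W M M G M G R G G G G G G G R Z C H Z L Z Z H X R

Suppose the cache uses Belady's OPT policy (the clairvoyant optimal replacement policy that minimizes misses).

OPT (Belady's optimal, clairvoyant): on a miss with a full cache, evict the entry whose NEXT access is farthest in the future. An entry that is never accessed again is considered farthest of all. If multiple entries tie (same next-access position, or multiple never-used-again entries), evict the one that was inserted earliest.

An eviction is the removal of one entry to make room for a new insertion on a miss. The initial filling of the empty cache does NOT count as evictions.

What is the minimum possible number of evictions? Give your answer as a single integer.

Answer: 12

Derivation:
OPT (Belady) simulation (capacity=2):
  1. access R: MISS. Cache: [R]
  2. access M: MISS. Cache: [R M]
  3. access S: MISS, evict R (next use: step 12). Cache: [M S]
  4. access L: MISS, evict S (next use: never). Cache: [M L]
  5. access M: HIT. Next use of M: step 7. Cache: [M L]
  6. access W: MISS, evict L (next use: step 25). Cache: [M W]
  7. access M: HIT. Next use of M: step 8. Cache: [M W]
  8. access M: HIT. Next use of M: step 10. Cache: [M W]
  9. access G: MISS, evict W (next use: never). Cache: [M G]
  10. access M: HIT. Next use of M: never. Cache: [M G]
  11. access G: HIT. Next use of G: step 13. Cache: [M G]
  12. access R: MISS, evict M (next use: never). Cache: [G R]
  13. access G: HIT. Next use of G: step 14. Cache: [G R]
  14. access G: HIT. Next use of G: step 15. Cache: [G R]
  15. access G: HIT. Next use of G: step 16. Cache: [G R]
  16. access G: HIT. Next use of G: step 17. Cache: [G R]
  17. access G: HIT. Next use of G: step 18. Cache: [G R]
  18. access G: HIT. Next use of G: step 19. Cache: [G R]
  19. access G: HIT. Next use of G: never. Cache: [G R]
  20. access R: HIT. Next use of R: step 30. Cache: [G R]
  21. access Z: MISS, evict G (next use: never). Cache: [R Z]
  22. access C: MISS, evict R (next use: step 30). Cache: [Z C]
  23. access H: MISS, evict C (next use: never). Cache: [Z H]
  24. access Z: HIT. Next use of Z: step 26. Cache: [Z H]
  25. access L: MISS, evict H (next use: step 28). Cache: [Z L]
  26. access Z: HIT. Next use of Z: step 27. Cache: [Z L]
  27. access Z: HIT. Next use of Z: never. Cache: [Z L]
  28. access H: MISS, evict Z (next use: never). Cache: [L H]
  29. access X: MISS, evict L (next use: never). Cache: [H X]
  30. access R: MISS, evict H (next use: never). Cache: [X R]
Total: 16 hits, 14 misses, 12 evictions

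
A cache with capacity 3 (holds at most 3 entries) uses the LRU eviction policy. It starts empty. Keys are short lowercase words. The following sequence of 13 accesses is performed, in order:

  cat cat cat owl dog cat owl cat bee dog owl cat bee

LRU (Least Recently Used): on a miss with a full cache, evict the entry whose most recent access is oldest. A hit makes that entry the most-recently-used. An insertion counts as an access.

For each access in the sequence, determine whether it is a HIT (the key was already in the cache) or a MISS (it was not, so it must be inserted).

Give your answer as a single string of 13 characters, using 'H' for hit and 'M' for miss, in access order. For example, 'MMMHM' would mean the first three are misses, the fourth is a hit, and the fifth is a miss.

Answer: MHHMMHHHMMMMM

Derivation:
LRU simulation (capacity=3):
  1. access cat: MISS. Cache (LRU->MRU): [cat]
  2. access cat: HIT. Cache (LRU->MRU): [cat]
  3. access cat: HIT. Cache (LRU->MRU): [cat]
  4. access owl: MISS. Cache (LRU->MRU): [cat owl]
  5. access dog: MISS. Cache (LRU->MRU): [cat owl dog]
  6. access cat: HIT. Cache (LRU->MRU): [owl dog cat]
  7. access owl: HIT. Cache (LRU->MRU): [dog cat owl]
  8. access cat: HIT. Cache (LRU->MRU): [dog owl cat]
  9. access bee: MISS, evict dog. Cache (LRU->MRU): [owl cat bee]
  10. access dog: MISS, evict owl. Cache (LRU->MRU): [cat bee dog]
  11. access owl: MISS, evict cat. Cache (LRU->MRU): [bee dog owl]
  12. access cat: MISS, evict bee. Cache (LRU->MRU): [dog owl cat]
  13. access bee: MISS, evict dog. Cache (LRU->MRU): [owl cat bee]
Total: 5 hits, 8 misses, 5 evictions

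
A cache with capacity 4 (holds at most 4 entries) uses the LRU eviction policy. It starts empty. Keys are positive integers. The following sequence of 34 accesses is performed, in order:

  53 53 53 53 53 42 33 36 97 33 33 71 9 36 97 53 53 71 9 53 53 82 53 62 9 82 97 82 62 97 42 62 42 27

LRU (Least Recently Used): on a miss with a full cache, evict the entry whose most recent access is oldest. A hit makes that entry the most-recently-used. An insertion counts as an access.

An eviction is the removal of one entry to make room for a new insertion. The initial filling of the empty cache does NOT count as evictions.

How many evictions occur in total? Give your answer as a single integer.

LRU simulation (capacity=4):
  1. access 53: MISS. Cache (LRU->MRU): [53]
  2. access 53: HIT. Cache (LRU->MRU): [53]
  3. access 53: HIT. Cache (LRU->MRU): [53]
  4. access 53: HIT. Cache (LRU->MRU): [53]
  5. access 53: HIT. Cache (LRU->MRU): [53]
  6. access 42: MISS. Cache (LRU->MRU): [53 42]
  7. access 33: MISS. Cache (LRU->MRU): [53 42 33]
  8. access 36: MISS. Cache (LRU->MRU): [53 42 33 36]
  9. access 97: MISS, evict 53. Cache (LRU->MRU): [42 33 36 97]
  10. access 33: HIT. Cache (LRU->MRU): [42 36 97 33]
  11. access 33: HIT. Cache (LRU->MRU): [42 36 97 33]
  12. access 71: MISS, evict 42. Cache (LRU->MRU): [36 97 33 71]
  13. access 9: MISS, evict 36. Cache (LRU->MRU): [97 33 71 9]
  14. access 36: MISS, evict 97. Cache (LRU->MRU): [33 71 9 36]
  15. access 97: MISS, evict 33. Cache (LRU->MRU): [71 9 36 97]
  16. access 53: MISS, evict 71. Cache (LRU->MRU): [9 36 97 53]
  17. access 53: HIT. Cache (LRU->MRU): [9 36 97 53]
  18. access 71: MISS, evict 9. Cache (LRU->MRU): [36 97 53 71]
  19. access 9: MISS, evict 36. Cache (LRU->MRU): [97 53 71 9]
  20. access 53: HIT. Cache (LRU->MRU): [97 71 9 53]
  21. access 53: HIT. Cache (LRU->MRU): [97 71 9 53]
  22. access 82: MISS, evict 97. Cache (LRU->MRU): [71 9 53 82]
  23. access 53: HIT. Cache (LRU->MRU): [71 9 82 53]
  24. access 62: MISS, evict 71. Cache (LRU->MRU): [9 82 53 62]
  25. access 9: HIT. Cache (LRU->MRU): [82 53 62 9]
  26. access 82: HIT. Cache (LRU->MRU): [53 62 9 82]
  27. access 97: MISS, evict 53. Cache (LRU->MRU): [62 9 82 97]
  28. access 82: HIT. Cache (LRU->MRU): [62 9 97 82]
  29. access 62: HIT. Cache (LRU->MRU): [9 97 82 62]
  30. access 97: HIT. Cache (LRU->MRU): [9 82 62 97]
  31. access 42: MISS, evict 9. Cache (LRU->MRU): [82 62 97 42]
  32. access 62: HIT. Cache (LRU->MRU): [82 97 42 62]
  33. access 42: HIT. Cache (LRU->MRU): [82 97 62 42]
  34. access 27: MISS, evict 82. Cache (LRU->MRU): [97 62 42 27]
Total: 17 hits, 17 misses, 13 evictions

Answer: 13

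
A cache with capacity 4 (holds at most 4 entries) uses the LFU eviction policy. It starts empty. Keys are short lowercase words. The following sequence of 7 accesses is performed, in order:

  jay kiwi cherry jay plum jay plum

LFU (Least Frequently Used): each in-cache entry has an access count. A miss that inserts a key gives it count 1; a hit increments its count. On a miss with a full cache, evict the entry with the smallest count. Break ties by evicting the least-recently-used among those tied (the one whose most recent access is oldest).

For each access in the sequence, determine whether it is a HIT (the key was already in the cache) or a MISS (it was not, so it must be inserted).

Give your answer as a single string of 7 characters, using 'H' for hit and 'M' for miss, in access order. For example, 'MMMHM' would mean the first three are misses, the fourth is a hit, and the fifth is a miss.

Answer: MMMHMHH

Derivation:
LFU simulation (capacity=4):
  1. access jay: MISS. Cache: [jay(c=1)]
  2. access kiwi: MISS. Cache: [jay(c=1) kiwi(c=1)]
  3. access cherry: MISS. Cache: [jay(c=1) kiwi(c=1) cherry(c=1)]
  4. access jay: HIT, count now 2. Cache: [kiwi(c=1) cherry(c=1) jay(c=2)]
  5. access plum: MISS. Cache: [kiwi(c=1) cherry(c=1) plum(c=1) jay(c=2)]
  6. access jay: HIT, count now 3. Cache: [kiwi(c=1) cherry(c=1) plum(c=1) jay(c=3)]
  7. access plum: HIT, count now 2. Cache: [kiwi(c=1) cherry(c=1) plum(c=2) jay(c=3)]
Total: 3 hits, 4 misses, 0 evictions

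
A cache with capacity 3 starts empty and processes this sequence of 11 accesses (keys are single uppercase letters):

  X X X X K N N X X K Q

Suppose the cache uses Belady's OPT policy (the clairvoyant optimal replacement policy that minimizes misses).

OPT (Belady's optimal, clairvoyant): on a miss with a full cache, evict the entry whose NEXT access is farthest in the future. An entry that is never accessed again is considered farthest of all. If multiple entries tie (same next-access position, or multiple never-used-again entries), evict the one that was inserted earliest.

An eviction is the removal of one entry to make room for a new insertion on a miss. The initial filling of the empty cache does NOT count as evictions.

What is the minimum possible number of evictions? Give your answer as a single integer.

Answer: 1

Derivation:
OPT (Belady) simulation (capacity=3):
  1. access X: MISS. Cache: [X]
  2. access X: HIT. Next use of X: step 3. Cache: [X]
  3. access X: HIT. Next use of X: step 4. Cache: [X]
  4. access X: HIT. Next use of X: step 8. Cache: [X]
  5. access K: MISS. Cache: [X K]
  6. access N: MISS. Cache: [X K N]
  7. access N: HIT. Next use of N: never. Cache: [X K N]
  8. access X: HIT. Next use of X: step 9. Cache: [X K N]
  9. access X: HIT. Next use of X: never. Cache: [X K N]
  10. access K: HIT. Next use of K: never. Cache: [X K N]
  11. access Q: MISS, evict X (next use: never). Cache: [K N Q]
Total: 7 hits, 4 misses, 1 evictions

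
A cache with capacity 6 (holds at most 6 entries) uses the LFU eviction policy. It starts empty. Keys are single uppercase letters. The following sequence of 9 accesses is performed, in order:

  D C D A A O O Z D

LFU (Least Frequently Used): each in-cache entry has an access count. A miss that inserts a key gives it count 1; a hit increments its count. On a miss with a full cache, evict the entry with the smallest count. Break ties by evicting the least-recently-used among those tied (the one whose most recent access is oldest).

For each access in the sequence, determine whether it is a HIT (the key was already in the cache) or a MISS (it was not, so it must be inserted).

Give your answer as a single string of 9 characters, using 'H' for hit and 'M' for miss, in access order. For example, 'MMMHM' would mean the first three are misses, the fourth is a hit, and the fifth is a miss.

LFU simulation (capacity=6):
  1. access D: MISS. Cache: [D(c=1)]
  2. access C: MISS. Cache: [D(c=1) C(c=1)]
  3. access D: HIT, count now 2. Cache: [C(c=1) D(c=2)]
  4. access A: MISS. Cache: [C(c=1) A(c=1) D(c=2)]
  5. access A: HIT, count now 2. Cache: [C(c=1) D(c=2) A(c=2)]
  6. access O: MISS. Cache: [C(c=1) O(c=1) D(c=2) A(c=2)]
  7. access O: HIT, count now 2. Cache: [C(c=1) D(c=2) A(c=2) O(c=2)]
  8. access Z: MISS. Cache: [C(c=1) Z(c=1) D(c=2) A(c=2) O(c=2)]
  9. access D: HIT, count now 3. Cache: [C(c=1) Z(c=1) A(c=2) O(c=2) D(c=3)]
Total: 4 hits, 5 misses, 0 evictions

Answer: MMHMHMHMH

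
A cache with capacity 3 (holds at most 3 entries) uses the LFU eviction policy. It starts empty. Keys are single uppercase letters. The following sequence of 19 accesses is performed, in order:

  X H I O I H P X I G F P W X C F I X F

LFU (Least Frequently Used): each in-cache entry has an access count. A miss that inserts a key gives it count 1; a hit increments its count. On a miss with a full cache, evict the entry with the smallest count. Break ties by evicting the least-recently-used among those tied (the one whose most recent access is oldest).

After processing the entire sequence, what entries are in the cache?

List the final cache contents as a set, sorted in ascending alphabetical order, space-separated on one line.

Answer: F H I

Derivation:
LFU simulation (capacity=3):
  1. access X: MISS. Cache: [X(c=1)]
  2. access H: MISS. Cache: [X(c=1) H(c=1)]
  3. access I: MISS. Cache: [X(c=1) H(c=1) I(c=1)]
  4. access O: MISS, evict X(c=1). Cache: [H(c=1) I(c=1) O(c=1)]
  5. access I: HIT, count now 2. Cache: [H(c=1) O(c=1) I(c=2)]
  6. access H: HIT, count now 2. Cache: [O(c=1) I(c=2) H(c=2)]
  7. access P: MISS, evict O(c=1). Cache: [P(c=1) I(c=2) H(c=2)]
  8. access X: MISS, evict P(c=1). Cache: [X(c=1) I(c=2) H(c=2)]
  9. access I: HIT, count now 3. Cache: [X(c=1) H(c=2) I(c=3)]
  10. access G: MISS, evict X(c=1). Cache: [G(c=1) H(c=2) I(c=3)]
  11. access F: MISS, evict G(c=1). Cache: [F(c=1) H(c=2) I(c=3)]
  12. access P: MISS, evict F(c=1). Cache: [P(c=1) H(c=2) I(c=3)]
  13. access W: MISS, evict P(c=1). Cache: [W(c=1) H(c=2) I(c=3)]
  14. access X: MISS, evict W(c=1). Cache: [X(c=1) H(c=2) I(c=3)]
  15. access C: MISS, evict X(c=1). Cache: [C(c=1) H(c=2) I(c=3)]
  16. access F: MISS, evict C(c=1). Cache: [F(c=1) H(c=2) I(c=3)]
  17. access I: HIT, count now 4. Cache: [F(c=1) H(c=2) I(c=4)]
  18. access X: MISS, evict F(c=1). Cache: [X(c=1) H(c=2) I(c=4)]
  19. access F: MISS, evict X(c=1). Cache: [F(c=1) H(c=2) I(c=4)]
Total: 4 hits, 15 misses, 12 evictions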